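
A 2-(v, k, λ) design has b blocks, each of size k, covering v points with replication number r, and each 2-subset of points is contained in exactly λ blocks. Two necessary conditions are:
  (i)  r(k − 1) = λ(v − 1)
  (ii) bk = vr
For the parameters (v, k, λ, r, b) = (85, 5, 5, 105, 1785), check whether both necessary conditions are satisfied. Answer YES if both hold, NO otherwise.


Condition (i): r(k − 1) = 105·4 = 420; λ(v − 1) = 5·84 = 420. Match? YES.
Condition (ii): bk = 1785·5 = 8925; vr = 85·105 = 8925. Match? YES.
Both conditions hold? YES.

YES


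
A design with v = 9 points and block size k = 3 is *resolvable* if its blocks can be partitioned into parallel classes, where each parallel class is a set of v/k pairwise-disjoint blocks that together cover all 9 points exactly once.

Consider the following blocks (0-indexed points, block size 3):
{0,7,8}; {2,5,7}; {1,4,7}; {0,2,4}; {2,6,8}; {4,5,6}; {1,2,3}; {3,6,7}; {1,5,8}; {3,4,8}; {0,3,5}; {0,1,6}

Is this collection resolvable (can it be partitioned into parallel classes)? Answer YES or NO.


v = 9, block size k = 3, number of blocks = 12.
For resolvability, blocks must partition into parallel classes of size v/k = 3.
Total blocks must therefore be a multiple of 3: 12 = 3·4 + 0 ⇒ divisible ✓.
Greedy packing gives 4 candidate class(es). Each should be a full parallel class (size 3, covers all 9 points).
  Class 1 (3 blocks): {0,7,8}; {4,5,6}; {1,2,3}. Points covered: [0, 1, 2, 3, 4, 5, 6, 7, 8].
  Class 2 (3 blocks): {2,5,7}; {3,4,8}; {0,1,6}. Points covered: [0, 1, 2, 3, 4, 5, 6, 7, 8].
  Class 3 (3 blocks): {1,4,7}; {2,6,8}; {0,3,5}. Points covered: [0, 1, 2, 3, 4, 5, 6, 7, 8].
  Class 4 (3 blocks): {0,2,4}; {3,6,7}; {1,5,8}. Points covered: [0, 1, 2, 3, 4, 5, 6, 7, 8].
All classes full (size 3)? YES. All classes cover every point? YES.
Resolvable? YES.

YES


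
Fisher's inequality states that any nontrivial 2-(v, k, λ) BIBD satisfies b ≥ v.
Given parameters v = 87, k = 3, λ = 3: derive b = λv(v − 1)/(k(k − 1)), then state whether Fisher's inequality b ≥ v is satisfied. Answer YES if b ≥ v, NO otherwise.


r = λ(v − 1)/(k − 1) = 3·86/2 = 129.
b = vr/k = 87·129/3 = 3741.
Fisher's inequality: b ≥ v ⇔ 3741 ≥ 87? YES.

YES


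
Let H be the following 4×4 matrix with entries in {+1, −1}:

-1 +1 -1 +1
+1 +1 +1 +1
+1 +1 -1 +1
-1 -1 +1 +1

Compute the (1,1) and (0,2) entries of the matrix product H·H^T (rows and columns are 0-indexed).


Row 0 of H: [-1, 1, -1, 1].
Row 1 of H: [1, 1, 1, 1].
Row 2 of H: [1, 1, -1, 1].
(H·H^T)[1][1] = Σ_j H[1][j]·H[1][j] = (1)² + (1)² + (1)² + (1)² = 1 + 1 + 1 + 1 = 4.
(H·H^T)[0][2] = Σ_j H[0][j]·H[2][j] = (-1)·(1) + (1)·(1) + (-1)·(-1) + (1)·(1) = -1 + 1 + 1 + 1 = 2.
Rows 0 and 2 are not orthogonal (dot product = 2 ≠ 0), so H is not a Hadamard matrix.

(1,1) entry = 4; (0,2) entry = 2.


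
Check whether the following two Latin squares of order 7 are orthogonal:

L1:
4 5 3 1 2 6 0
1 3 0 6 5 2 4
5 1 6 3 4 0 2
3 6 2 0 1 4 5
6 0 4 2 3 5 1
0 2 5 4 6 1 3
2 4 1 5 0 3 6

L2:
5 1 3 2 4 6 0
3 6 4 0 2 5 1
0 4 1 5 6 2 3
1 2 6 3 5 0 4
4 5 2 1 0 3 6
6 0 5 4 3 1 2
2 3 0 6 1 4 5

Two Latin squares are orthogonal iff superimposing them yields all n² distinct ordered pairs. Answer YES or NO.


Form the n² = 49 superimposed pairs (L1[i][j], L2[i][j]), row by row (rows and columns indexed from 0):
row 0: (4,5) (5,1) (3,3) (1,2) (2,4) (6,6) (0,0)
row 1: (1,3) (3,6) (0,4) (6,0) (5,2) (2,5) (4,1)
row 2: (5,0) (1,4) (6,1) (3,5) (4,6) (0,2) (2,3)
row 3: (3,1) (6,2) (2,6) (0,3) (1,5) (4,0) (5,4)
row 4: (6,4) (0,5) (4,2) (2,1) (3,0) (5,3) (1,6)
row 5: (0,6) (2,0) (5,5) (4,4) (6,3) (1,1) (3,2)
row 6: (2,2) (4,3) (1,0) (5,6) (0,1) (3,4) (6,5)
Orthogonality requires all 49 pairs distinct.
Check by first coordinate: for each symbol s of L1, list the L2 entries in the n cells where L1 = s; they must all differ.
  L1 = 0: L2 entries (in reading order) 0, 4, 2, 3, 5, 6, 1 — all 7 distinct ✓
  L1 = 1: L2 entries (in reading order) 2, 3, 4, 5, 6, 1, 0 — all 7 distinct ✓
  L1 = 2: L2 entries (in reading order) 4, 5, 3, 6, 1, 0, 2 — all 7 distinct ✓
  L1 = 3: L2 entries (in reading order) 3, 6, 5, 1, 0, 2, 4 — all 7 distinct ✓
  L1 = 4: L2 entries (in reading order) 5, 1, 6, 0, 2, 4, 3 — all 7 distinct ✓
  L1 = 5: L2 entries (in reading order) 1, 2, 0, 4, 3, 5, 6 — all 7 distinct ✓
  L1 = 6: L2 entries (in reading order) 6, 0, 1, 2, 4, 3, 5 — all 7 distinct ✓
Every symbol of L1 meets every symbol of L2 exactly once, so all 49 pairs are distinct (49 of 49).
Conclusion: YES.

YES


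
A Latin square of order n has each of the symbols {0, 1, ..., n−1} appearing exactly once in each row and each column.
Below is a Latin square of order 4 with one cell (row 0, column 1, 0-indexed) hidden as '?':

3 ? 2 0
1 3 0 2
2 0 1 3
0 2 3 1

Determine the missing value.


Row 0 contains symbols [0, 2, 3] — missing [1].
Column 1 contains symbols [0, 2, 3] — missing [1].
The missing symbol must appear in both missing sets; intersection = [1].
Therefore the hidden value is 1.

Missing value = 1.


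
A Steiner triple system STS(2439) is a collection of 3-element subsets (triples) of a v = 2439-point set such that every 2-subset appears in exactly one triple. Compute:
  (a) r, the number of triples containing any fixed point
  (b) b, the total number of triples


An STS(v) is a 2-(v, 3, 1) BIBD: block size k = 3, λ = 1.
Replication: r(k − 1) = λ(v − 1) ⇒ r·2 = 2439 − 1 = 2438 ⇒ r = 1219.
Block count: bk = vr ⇒ b·3 = 2439·1219 = 2973141 ⇒ b = 991047.

r = 1219, b = 991047.


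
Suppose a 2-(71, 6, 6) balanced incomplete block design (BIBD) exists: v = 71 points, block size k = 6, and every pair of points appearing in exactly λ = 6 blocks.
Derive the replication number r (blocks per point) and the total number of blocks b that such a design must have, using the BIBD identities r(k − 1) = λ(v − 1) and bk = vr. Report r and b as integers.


Any 2-(v, k, λ) BIBD satisfies two necessary conditions:
  (i)  Each point sits in r blocks, and counting incidences through any fixed point gives r(k − 1) = λ(v − 1), so r = λ(v − 1)/(k − 1).
  (ii) Total incidences bk = vr, so b = vr/k.
Step 1: r = λ(v − 1)/(k − 1) = 6·(71 − 1)/(6 − 1) = 6·70/5 = 420/5 = 84.
Step 2: b = vr/k = 71·84/6 = 5964/6 = 994.
Check integrality: r = 84 ∈ Z ✓, b = 994 ∈ Z ✓.
(These identities are necessary conditions: they determine r and b for any design with these parameters, but do not by themselves prove that one exists.)

r = 84, b = 994.


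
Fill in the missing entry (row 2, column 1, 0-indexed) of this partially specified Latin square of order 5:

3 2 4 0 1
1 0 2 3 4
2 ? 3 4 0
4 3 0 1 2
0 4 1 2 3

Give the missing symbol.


Row 2 contains symbols [0, 2, 3, 4] — missing [1].
Column 1 contains symbols [0, 2, 3, 4] — missing [1].
The missing symbol must appear in both missing sets; intersection = [1].
Therefore the hidden value is 1.

Missing value = 1.


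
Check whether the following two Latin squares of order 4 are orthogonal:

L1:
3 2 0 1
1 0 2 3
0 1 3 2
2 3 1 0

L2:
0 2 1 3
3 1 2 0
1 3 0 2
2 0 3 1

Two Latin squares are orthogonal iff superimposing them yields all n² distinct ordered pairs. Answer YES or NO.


Form the n² = 16 superimposed pairs (L1[i][j], L2[i][j]), row by row (rows and columns indexed from 0):
row 0: (3,0) (2,2) (0,1) (1,3)
row 1: (1,3) (0,1) (2,2) (3,0)
row 2: (0,1) (1,3) (3,0) (2,2)
row 3: (2,2) (3,0) (1,3) (0,1)
Orthogonality requires all 16 pairs distinct.
But the pair (1,3) repeats: cell (0,3) has L1 = 1, L2 = 3, and cell (1,0) has L1 = 1, L2 = 3.
A repeated pair means some other pair never occurs (only 4 distinct pairs out of 16), so the squares are not orthogonal.
Conclusion: NO.

NO


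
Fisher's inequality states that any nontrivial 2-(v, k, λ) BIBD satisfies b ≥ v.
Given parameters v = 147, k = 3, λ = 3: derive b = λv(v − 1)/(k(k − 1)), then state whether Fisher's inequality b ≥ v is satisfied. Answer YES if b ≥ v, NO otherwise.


r = λ(v − 1)/(k − 1) = 3·146/2 = 219.
b = vr/k = 147·219/3 = 10731.
Fisher's inequality: b ≥ v ⇔ 10731 ≥ 147? YES.

YES


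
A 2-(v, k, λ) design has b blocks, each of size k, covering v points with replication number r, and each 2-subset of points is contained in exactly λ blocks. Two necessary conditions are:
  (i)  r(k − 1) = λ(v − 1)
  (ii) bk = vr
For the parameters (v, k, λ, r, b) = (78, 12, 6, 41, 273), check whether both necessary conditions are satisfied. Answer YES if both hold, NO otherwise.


Condition (i): r(k − 1) = 41·11 = 451; λ(v − 1) = 6·77 = 462. Match? NO.
Condition (ii): bk = 273·12 = 3276; vr = 78·41 = 3198. Match? NO.
Both conditions hold? NO.

NO


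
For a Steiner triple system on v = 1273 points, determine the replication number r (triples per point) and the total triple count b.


An STS(v) is a 2-(v, 3, 1) BIBD: block size k = 3, λ = 1.
Replication: r(k − 1) = λ(v − 1) ⇒ r·2 = 1273 − 1 = 1272 ⇒ r = 636.
Block count: b = v(v − 1)/6 = 1273·1272/6 = 1619256/6 = 269876.

r = 636, b = 269876.


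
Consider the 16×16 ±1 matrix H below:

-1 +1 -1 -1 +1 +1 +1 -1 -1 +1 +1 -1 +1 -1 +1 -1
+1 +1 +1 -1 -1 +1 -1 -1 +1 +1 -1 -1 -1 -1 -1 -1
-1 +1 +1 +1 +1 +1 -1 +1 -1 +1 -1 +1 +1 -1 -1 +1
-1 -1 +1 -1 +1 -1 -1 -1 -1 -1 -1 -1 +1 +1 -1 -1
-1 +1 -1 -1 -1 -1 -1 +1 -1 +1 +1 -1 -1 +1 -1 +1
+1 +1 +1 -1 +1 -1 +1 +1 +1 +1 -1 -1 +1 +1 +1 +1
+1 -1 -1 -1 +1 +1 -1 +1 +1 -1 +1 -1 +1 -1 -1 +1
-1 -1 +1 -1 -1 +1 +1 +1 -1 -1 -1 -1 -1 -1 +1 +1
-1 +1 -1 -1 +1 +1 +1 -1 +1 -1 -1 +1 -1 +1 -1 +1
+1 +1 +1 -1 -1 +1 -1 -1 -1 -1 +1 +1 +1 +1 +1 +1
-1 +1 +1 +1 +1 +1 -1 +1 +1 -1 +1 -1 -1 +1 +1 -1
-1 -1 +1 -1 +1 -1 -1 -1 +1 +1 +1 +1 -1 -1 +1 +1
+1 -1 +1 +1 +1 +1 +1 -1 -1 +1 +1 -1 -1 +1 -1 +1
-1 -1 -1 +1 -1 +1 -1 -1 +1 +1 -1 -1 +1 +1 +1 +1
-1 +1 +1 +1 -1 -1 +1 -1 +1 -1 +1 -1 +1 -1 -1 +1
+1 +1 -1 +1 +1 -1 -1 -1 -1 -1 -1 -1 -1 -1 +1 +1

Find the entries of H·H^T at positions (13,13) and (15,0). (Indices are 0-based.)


Row 0 of H: [-1, 1, -1, -1, 1, 1, 1, -1, -1, 1, 1, -1, 1, -1, 1, -1].
Row 13 of H: [-1, -1, -1, 1, -1, 1, -1, -1, 1, 1, -1, -1, 1, 1, 1, 1].
Row 15 of H: [1, 1, -1, 1, 1, -1, -1, -1, -1, -1, -1, -1, -1, -1, 1, 1].
(H·H^T)[13][13] = Σ_j H[13][j]·H[13][j] = (-1)² + (-1)² + (-1)² + (1)² + (-1)² + (1)² + (-1)² + (-1)² + (1)² + (1)² + (-1)² + (-1)² + (1)² + (1)² + (1)² + (1)² = 1 + 1 + 1 + 1 + 1 + 1 + 1 + 1 + 1 + 1 + 1 + 1 + 1 + 1 + 1 + 1 = 16.
(H·H^T)[15][0] = Σ_j H[15][j]·H[0][j] = (1)·(-1) + (1)·(1) + (-1)·(-1) + (1)·(-1) + (1)·(1) + (-1)·(1) + (-1)·(1) + (-1)·(-1) + (-1)·(-1) + (-1)·(1) + (-1)·(1) + (-1)·(-1) + (-1)·(1) + (-1)·(-1) + (1)·(1) + (1)·(-1) = -1 + 1 + 1 + -1 + 1 + -1 + -1 + 1 + 1 + -1 + -1 + 1 + -1 + 1 + 1 + -1 = 0.
So rows 15 and 0 are orthogonal; the diagonal entry equals n = 16.

(13,13) entry = 16; (15,0) entry = 0.


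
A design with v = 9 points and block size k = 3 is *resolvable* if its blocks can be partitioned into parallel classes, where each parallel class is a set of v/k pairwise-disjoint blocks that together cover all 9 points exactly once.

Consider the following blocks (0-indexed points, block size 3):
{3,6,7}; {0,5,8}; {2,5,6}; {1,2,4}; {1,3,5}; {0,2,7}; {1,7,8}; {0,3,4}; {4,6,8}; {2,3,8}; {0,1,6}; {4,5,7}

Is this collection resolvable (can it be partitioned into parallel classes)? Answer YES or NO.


v = 9, block size k = 3, number of blocks = 12.
For resolvability, blocks must partition into parallel classes of size v/k = 3.
Total blocks must therefore be a multiple of 3: 12 = 3·4 + 0 ⇒ divisible ✓.
Greedy packing gives 4 candidate class(es). Each should be a full parallel class (size 3, covers all 9 points).
  Class 1 (3 blocks): {3,6,7}; {0,5,8}; {1,2,4}. Points covered: [0, 1, 2, 3, 4, 5, 6, 7, 8].
  Class 2 (3 blocks): {2,5,6}; {1,7,8}; {0,3,4}. Points covered: [0, 1, 2, 3, 4, 5, 6, 7, 8].
  Class 3 (3 blocks): {1,3,5}; {0,2,7}; {4,6,8}. Points covered: [0, 1, 2, 3, 4, 5, 6, 7, 8].
  Class 4 (3 blocks): {2,3,8}; {0,1,6}; {4,5,7}. Points covered: [0, 1, 2, 3, 4, 5, 6, 7, 8].
All classes full (size 3)? YES. All classes cover every point? YES.
Resolvable? YES.

YES


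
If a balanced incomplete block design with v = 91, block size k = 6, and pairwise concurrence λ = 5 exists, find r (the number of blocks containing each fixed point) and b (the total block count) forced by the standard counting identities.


Any 2-(v, k, λ) BIBD satisfies two necessary conditions:
  (i)  Each point sits in r blocks, and counting incidences through any fixed point gives r(k − 1) = λ(v − 1), so r = λ(v − 1)/(k − 1).
  (ii) Total incidences bk = vr, so b = vr/k.
Step 1: r = λ(v − 1)/(k − 1) = 5·(91 − 1)/(6 − 1) = 5·90/5 = 450/5 = 90.
Step 2: b = vr/k = 91·90/6 = 8190/6 = 1365.
Check integrality: r = 90 ∈ Z ✓, b = 1365 ∈ Z ✓.
(These identities are necessary conditions: they determine r and b for any design with these parameters, but do not by themselves prove that one exists.)

r = 90, b = 1365.


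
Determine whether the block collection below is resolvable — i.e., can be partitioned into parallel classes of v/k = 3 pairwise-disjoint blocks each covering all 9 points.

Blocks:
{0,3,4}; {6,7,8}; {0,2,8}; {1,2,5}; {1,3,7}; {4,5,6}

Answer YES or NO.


v = 9, block size k = 3, number of blocks = 6.
For resolvability, blocks must partition into parallel classes of size v/k = 3.
Total blocks must therefore be a multiple of 3: 6 = 3·2 + 0 ⇒ divisible ✓.
Greedy packing gives 2 candidate class(es). Each should be a full parallel class (size 3, covers all 9 points).
  Class 1 (3 blocks): {0,3,4}; {6,7,8}; {1,2,5}. Points covered: [0, 1, 2, 3, 4, 5, 6, 7, 8].
  Class 2 (3 blocks): {0,2,8}; {1,3,7}; {4,5,6}. Points covered: [0, 1, 2, 3, 4, 5, 6, 7, 8].
All classes full (size 3)? YES. All classes cover every point? YES.
Resolvable? YES.

YES


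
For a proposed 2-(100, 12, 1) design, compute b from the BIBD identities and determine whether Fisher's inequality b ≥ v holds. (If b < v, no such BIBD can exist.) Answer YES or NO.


r = λ(v − 1)/(k − 1) = 1·99/11 = 9.
b = vr/k = 100·9/12 = 75.
Fisher's inequality: b ≥ v ⇔ 75 ≥ 100? NO.

NO


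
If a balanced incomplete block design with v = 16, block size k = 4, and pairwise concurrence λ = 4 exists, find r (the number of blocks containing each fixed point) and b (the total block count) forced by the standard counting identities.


Any 2-(v, k, λ) BIBD satisfies two necessary conditions:
  (i)  Each point sits in r blocks, and counting incidences through any fixed point gives r(k − 1) = λ(v − 1), so r = λ(v − 1)/(k − 1).
  (ii) Total incidences bk = vr, so b = vr/k.
Step 1: r = λ(v − 1)/(k − 1) = 4·(16 − 1)/(4 − 1) = 4·15/3 = 60/3 = 20.
Step 2: b = vr/k = 16·20/4 = 320/4 = 80.
Check integrality: r = 20 ∈ Z ✓, b = 80 ∈ Z ✓.
(These identities are necessary conditions: they determine r and b for any design with these parameters, but do not by themselves prove that one exists.)

r = 20, b = 80.


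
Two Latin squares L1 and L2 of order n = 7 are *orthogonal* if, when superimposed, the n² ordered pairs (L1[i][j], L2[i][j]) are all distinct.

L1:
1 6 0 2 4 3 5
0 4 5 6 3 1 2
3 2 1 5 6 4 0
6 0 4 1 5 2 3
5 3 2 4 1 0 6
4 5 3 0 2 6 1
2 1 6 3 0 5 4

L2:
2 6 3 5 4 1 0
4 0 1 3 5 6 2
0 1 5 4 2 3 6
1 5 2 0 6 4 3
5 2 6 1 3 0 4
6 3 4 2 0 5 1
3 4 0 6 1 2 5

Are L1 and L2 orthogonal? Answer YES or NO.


Form the n² = 49 superimposed pairs (L1[i][j], L2[i][j]), row by row (rows and columns indexed from 0):
row 0: (1,2) (6,6) (0,3) (2,5) (4,4) (3,1) (5,0)
row 1: (0,4) (4,0) (5,1) (6,3) (3,5) (1,6) (2,2)
row 2: (3,0) (2,1) (1,5) (5,4) (6,2) (4,3) (0,6)
row 3: (6,1) (0,5) (4,2) (1,0) (5,6) (2,4) (3,3)
row 4: (5,5) (3,2) (2,6) (4,1) (1,3) (0,0) (6,4)
row 5: (4,6) (5,3) (3,4) (0,2) (2,0) (6,5) (1,1)
row 6: (2,3) (1,4) (6,0) (3,6) (0,1) (5,2) (4,5)
Orthogonality requires all 49 pairs distinct.
Check by first coordinate: for each symbol s of L1, list the L2 entries in the n cells where L1 = s; they must all differ.
  L1 = 0: L2 entries (in reading order) 3, 4, 6, 5, 0, 2, 1 — all 7 distinct ✓
  L1 = 1: L2 entries (in reading order) 2, 6, 5, 0, 3, 1, 4 — all 7 distinct ✓
  L1 = 2: L2 entries (in reading order) 5, 2, 1, 4, 6, 0, 3 — all 7 distinct ✓
  L1 = 3: L2 entries (in reading order) 1, 5, 0, 3, 2, 4, 6 — all 7 distinct ✓
  L1 = 4: L2 entries (in reading order) 4, 0, 3, 2, 1, 6, 5 — all 7 distinct ✓
  L1 = 5: L2 entries (in reading order) 0, 1, 4, 6, 5, 3, 2 — all 7 distinct ✓
  L1 = 6: L2 entries (in reading order) 6, 3, 2, 1, 4, 5, 0 — all 7 distinct ✓
Every symbol of L1 meets every symbol of L2 exactly once, so all 49 pairs are distinct (49 of 49).
Conclusion: YES.

YES


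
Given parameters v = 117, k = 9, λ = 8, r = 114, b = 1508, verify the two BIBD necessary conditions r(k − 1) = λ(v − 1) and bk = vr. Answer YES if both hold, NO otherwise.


Condition (i): r(k − 1) = 114·8 = 912; λ(v − 1) = 8·116 = 928. Match? NO.
Condition (ii): bk = 1508·9 = 13572; vr = 117·114 = 13338. Match? NO.
Both conditions hold? NO.

NO


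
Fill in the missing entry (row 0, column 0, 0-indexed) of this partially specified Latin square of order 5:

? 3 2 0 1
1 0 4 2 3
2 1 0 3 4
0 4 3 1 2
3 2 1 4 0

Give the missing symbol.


Row 0 contains symbols [0, 1, 2, 3] — missing [4].
Column 0 contains symbols [0, 1, 2, 3] — missing [4].
The missing symbol must appear in both missing sets; intersection = [4].
Therefore the hidden value is 4.

Missing value = 4.


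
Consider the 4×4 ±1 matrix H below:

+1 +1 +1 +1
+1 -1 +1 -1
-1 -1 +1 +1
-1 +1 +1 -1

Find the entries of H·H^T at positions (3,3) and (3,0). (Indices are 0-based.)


Row 0 of H: [1, 1, 1, 1].
Row 3 of H: [-1, 1, 1, -1].
(H·H^T)[3][3] = Σ_j H[3][j]·H[3][j] = (-1)² + (1)² + (1)² + (-1)² = 1 + 1 + 1 + 1 = 4.
(H·H^T)[3][0] = Σ_j H[3][j]·H[0][j] = (-1)·(1) + (1)·(1) + (1)·(1) + (-1)·(1) = -1 + 1 + 1 + -1 = 0.
So rows 3 and 0 are orthogonal; the diagonal entry equals n = 4.

(3,3) entry = 4; (3,0) entry = 0.


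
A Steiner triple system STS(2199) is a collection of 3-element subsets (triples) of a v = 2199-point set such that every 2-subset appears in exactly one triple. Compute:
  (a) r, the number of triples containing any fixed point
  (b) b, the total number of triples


An STS(v) is a 2-(v, 3, 1) BIBD: block size k = 3, λ = 1.
Replication: r(k − 1) = λ(v − 1) ⇒ r·2 = 2199 − 1 = 2198 ⇒ r = 1099.
Block count: bk = vr ⇒ b·3 = 2199·1099 = 2416701 ⇒ b = 805567.

r = 1099, b = 805567.


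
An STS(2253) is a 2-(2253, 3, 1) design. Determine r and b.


An STS(v) is a 2-(v, 3, 1) BIBD: block size k = 3, λ = 1.
Replication: r(k − 1) = λ(v − 1) ⇒ r·2 = 2253 − 1 = 2252 ⇒ r = 1126.
Block count: b = v(v − 1)/6 = 2253·2252/6 = 5073756/6 = 845626.
(Check via bk = vr: 845626·3 = 2536878 = 2253·1126 = 2536878 ✓.)

r = 1126, b = 845626.


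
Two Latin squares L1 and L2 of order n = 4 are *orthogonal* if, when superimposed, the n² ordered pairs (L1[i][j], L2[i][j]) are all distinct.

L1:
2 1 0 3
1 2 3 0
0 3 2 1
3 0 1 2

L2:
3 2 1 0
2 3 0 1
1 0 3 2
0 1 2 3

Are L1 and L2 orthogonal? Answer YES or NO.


Form the n² = 16 superimposed pairs (L1[i][j], L2[i][j]), row by row (rows and columns indexed from 0):
row 0: (2,3) (1,2) (0,1) (3,0)
row 1: (1,2) (2,3) (3,0) (0,1)
row 2: (0,1) (3,0) (2,3) (1,2)
row 3: (3,0) (0,1) (1,2) (2,3)
Orthogonality requires all 16 pairs distinct.
But the pair (1,2) repeats: cell (0,1) has L1 = 1, L2 = 2, and cell (1,0) has L1 = 1, L2 = 2.
A repeated pair means some other pair never occurs (only 4 distinct pairs out of 16), so the squares are not orthogonal.
Conclusion: NO.

NO


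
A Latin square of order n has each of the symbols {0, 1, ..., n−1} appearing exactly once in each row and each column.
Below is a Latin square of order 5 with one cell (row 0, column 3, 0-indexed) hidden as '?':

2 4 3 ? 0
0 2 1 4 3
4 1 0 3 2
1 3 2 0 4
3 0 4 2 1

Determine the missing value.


Row 0 contains symbols [0, 2, 3, 4] — missing [1].
Column 3 contains symbols [0, 2, 3, 4] — missing [1].
The missing symbol must appear in both missing sets; intersection = [1].
Therefore the hidden value is 1.

Missing value = 1.


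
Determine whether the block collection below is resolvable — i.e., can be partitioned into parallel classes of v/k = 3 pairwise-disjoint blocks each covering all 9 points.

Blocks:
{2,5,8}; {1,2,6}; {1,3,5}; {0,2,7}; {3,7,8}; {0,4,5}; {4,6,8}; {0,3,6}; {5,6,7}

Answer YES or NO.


v = 9, block size k = 3, number of blocks = 9.
For resolvability, blocks must partition into parallel classes of size v/k = 3.
Total blocks must therefore be a multiple of 3: 9 = 3·3 + 0 ⇒ divisible ✓.
Consider block {2,5,8}. The only other block(s) in the collection disjoint from it are {0,3,6} — just 1 block(s). Any parallel class containing {2,5,8} would need 2 other blocks each disjoint from it, so no parallel class of size 3 can contain {2,5,8}.
Since every block must belong to some parallel class in a resolution, the collection cannot be partitioned into parallel classes.
Resolvable? NO.

NO


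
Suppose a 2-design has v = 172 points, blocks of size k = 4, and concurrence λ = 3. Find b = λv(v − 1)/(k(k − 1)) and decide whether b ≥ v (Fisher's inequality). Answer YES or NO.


r = λ(v − 1)/(k − 1) = 3·171/3 = 171.
b = vr/k = 172·171/4 = 7353.
Fisher's inequality: b ≥ v ⇔ 7353 ≥ 172? YES.

YES


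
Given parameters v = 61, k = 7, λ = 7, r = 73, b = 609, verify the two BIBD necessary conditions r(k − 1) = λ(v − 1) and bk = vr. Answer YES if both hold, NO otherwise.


Condition (i): r(k − 1) = 73·6 = 438; λ(v − 1) = 7·60 = 420. Match? NO.
Condition (ii): bk = 609·7 = 4263; vr = 61·73 = 4453. Match? NO.
Both conditions hold? NO.

NO


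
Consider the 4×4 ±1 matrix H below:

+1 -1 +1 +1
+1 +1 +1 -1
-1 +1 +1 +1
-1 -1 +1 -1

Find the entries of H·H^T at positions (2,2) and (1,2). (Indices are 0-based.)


Row 1 of H: [1, 1, 1, -1].
Row 2 of H: [-1, 1, 1, 1].
(H·H^T)[2][2] = Σ_j H[2][j]·H[2][j] = (-1)² + (1)² + (1)² + (1)² = 1 + 1 + 1 + 1 = 4.
(H·H^T)[1][2] = Σ_j H[1][j]·H[2][j] = (1)·(-1) + (1)·(1) + (1)·(1) + (-1)·(1) = -1 + 1 + 1 + -1 = 0.
So rows 1 and 2 are orthogonal; the diagonal entry equals n = 4.

(2,2) entry = 4; (1,2) entry = 0.


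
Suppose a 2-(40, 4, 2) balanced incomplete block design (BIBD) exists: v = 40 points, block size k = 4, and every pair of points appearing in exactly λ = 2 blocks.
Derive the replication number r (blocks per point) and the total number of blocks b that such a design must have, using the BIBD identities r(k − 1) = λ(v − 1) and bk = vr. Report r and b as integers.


Any 2-(v, k, λ) BIBD satisfies two necessary conditions:
  (i)  Each point sits in r blocks, and counting incidences through any fixed point gives r(k − 1) = λ(v − 1), so r = λ(v − 1)/(k − 1).
  (ii) Total incidences bk = vr, so b = vr/k.
Step 1: r = λ(v − 1)/(k − 1) = 2·(40 − 1)/(4 − 1) = 2·39/3 = 78/3 = 26.
Step 2: b = vr/k = 40·26/4 = 1040/4 = 260.
Check integrality: r = 26 ∈ Z ✓, b = 260 ∈ Z ✓.
(These identities are necessary conditions: they determine r and b for any design with these parameters, but do not by themselves prove that one exists.)

r = 26, b = 260.


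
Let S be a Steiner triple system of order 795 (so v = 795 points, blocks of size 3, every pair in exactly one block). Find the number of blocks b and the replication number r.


An STS(v) is a 2-(v, 3, 1) BIBD: block size k = 3, λ = 1.
Replication: r(k − 1) = λ(v − 1) ⇒ r·2 = 795 − 1 = 794 ⇒ r = 397.
Block count: b = v(v − 1)/6 = 795·794/6 = 631230/6 = 105205.

r = 397, b = 105205.


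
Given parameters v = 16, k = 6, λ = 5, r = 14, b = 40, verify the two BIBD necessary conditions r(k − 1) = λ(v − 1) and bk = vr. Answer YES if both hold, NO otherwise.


Condition (i): r(k − 1) = 14·5 = 70; λ(v − 1) = 5·15 = 75. Match? NO.
Condition (ii): bk = 40·6 = 240; vr = 16·14 = 224. Match? NO.
Both conditions hold? NO.

NO


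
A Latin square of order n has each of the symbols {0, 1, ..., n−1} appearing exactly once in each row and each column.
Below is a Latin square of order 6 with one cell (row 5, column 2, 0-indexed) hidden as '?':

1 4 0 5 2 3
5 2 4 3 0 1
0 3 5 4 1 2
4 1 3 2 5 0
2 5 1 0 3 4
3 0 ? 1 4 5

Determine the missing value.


Row 5 contains symbols [0, 1, 3, 4, 5] — missing [2].
Column 2 contains symbols [0, 1, 3, 4, 5] — missing [2].
The missing symbol must appear in both missing sets; intersection = [2].
Therefore the hidden value is 2.

Missing value = 2.


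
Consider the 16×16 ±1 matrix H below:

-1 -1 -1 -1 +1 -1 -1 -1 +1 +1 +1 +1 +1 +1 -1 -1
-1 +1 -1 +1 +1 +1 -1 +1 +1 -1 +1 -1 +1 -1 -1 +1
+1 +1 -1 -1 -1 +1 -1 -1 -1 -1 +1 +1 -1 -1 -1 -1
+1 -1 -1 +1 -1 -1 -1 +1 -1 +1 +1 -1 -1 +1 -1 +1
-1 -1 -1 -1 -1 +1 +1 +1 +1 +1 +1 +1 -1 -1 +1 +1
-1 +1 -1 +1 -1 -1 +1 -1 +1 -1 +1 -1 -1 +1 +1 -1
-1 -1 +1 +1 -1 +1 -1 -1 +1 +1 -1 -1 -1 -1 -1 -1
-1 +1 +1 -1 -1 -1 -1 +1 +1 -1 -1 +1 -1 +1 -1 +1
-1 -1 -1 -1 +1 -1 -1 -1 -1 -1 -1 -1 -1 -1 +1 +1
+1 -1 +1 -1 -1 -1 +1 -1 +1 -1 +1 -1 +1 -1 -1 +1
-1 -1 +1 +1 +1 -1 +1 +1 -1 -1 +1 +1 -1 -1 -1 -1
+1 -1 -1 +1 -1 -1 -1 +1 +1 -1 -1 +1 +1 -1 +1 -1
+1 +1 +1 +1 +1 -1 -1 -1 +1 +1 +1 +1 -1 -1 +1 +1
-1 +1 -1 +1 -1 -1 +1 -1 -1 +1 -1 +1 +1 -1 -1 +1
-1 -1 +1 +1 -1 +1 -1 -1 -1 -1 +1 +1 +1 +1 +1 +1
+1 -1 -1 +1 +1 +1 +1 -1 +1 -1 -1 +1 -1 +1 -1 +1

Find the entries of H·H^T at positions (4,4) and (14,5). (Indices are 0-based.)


Row 4 of H: [-1, -1, -1, -1, -1, 1, 1, 1, 1, 1, 1, 1, -1, -1, 1, 1].
Row 5 of H: [-1, 1, -1, 1, -1, -1, 1, -1, 1, -1, 1, -1, -1, 1, 1, -1].
Row 14 of H: [-1, -1, 1, 1, -1, 1, -1, -1, -1, -1, 1, 1, 1, 1, 1, 1].
(H·H^T)[4][4] = Σ_j H[4][j]·H[4][j] = (-1)² + (-1)² + (-1)² + (-1)² + (-1)² + (1)² + (1)² + (1)² + (1)² + (1)² + (1)² + (1)² + (-1)² + (-1)² + (1)² + (1)² = 1 + 1 + 1 + 1 + 1 + 1 + 1 + 1 + 1 + 1 + 1 + 1 + 1 + 1 + 1 + 1 = 16.
(H·H^T)[14][5] = Σ_j H[14][j]·H[5][j] = (-1)·(-1) + (-1)·(1) + (1)·(-1) + (1)·(1) + (-1)·(-1) + (1)·(-1) + (-1)·(1) + (-1)·(-1) + (-1)·(1) + (-1)·(-1) + (1)·(1) + (1)·(-1) + (1)·(-1) + (1)·(1) + (1)·(1) + (1)·(-1) = 1 + -1 + -1 + 1 + 1 + -1 + -1 + 1 + -1 + 1 + 1 + -1 + -1 + 1 + 1 + -1 = 0.
So rows 14 and 5 are orthogonal; the diagonal entry equals n = 16.

(4,4) entry = 16; (14,5) entry = 0.


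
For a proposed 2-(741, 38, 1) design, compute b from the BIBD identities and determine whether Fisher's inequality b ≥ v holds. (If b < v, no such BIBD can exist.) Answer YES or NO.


r = λ(v − 1)/(k − 1) = 1·740/37 = 20.
b = vr/k = 741·20/38 = 390.
Fisher's inequality: b ≥ v ⇔ 390 ≥ 741? NO.

NO


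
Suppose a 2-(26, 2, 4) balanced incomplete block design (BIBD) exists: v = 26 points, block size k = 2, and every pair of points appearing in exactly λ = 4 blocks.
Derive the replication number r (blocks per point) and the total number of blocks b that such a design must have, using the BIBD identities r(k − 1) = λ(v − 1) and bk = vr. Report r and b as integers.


Any 2-(v, k, λ) BIBD satisfies two necessary conditions:
  (i)  Each point sits in r blocks, and counting incidences through any fixed point gives r(k − 1) = λ(v − 1), so r = λ(v − 1)/(k − 1).
  (ii) Total incidences bk = vr, so b = vr/k.
Step 1: r = λ(v − 1)/(k − 1) = 4·(26 − 1)/(2 − 1) = 4·25/1 = 100/1 = 100.
Step 2: b = vr/k = 26·100/2 = 2600/2 = 1300.
Check integrality: r = 100 ∈ Z ✓, b = 1300 ∈ Z ✓.
(These identities are necessary conditions: they determine r and b for any design with these parameters, but do not by themselves prove that one exists.)

r = 100, b = 1300.


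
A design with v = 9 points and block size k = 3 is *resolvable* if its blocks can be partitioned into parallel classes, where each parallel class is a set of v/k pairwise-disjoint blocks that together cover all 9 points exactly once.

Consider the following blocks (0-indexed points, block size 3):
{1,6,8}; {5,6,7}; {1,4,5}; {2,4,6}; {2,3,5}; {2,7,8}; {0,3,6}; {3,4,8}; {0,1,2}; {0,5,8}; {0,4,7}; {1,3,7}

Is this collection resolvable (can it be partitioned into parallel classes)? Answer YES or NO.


v = 9, block size k = 3, number of blocks = 12.
For resolvability, blocks must partition into parallel classes of size v/k = 3.
Total blocks must therefore be a multiple of 3: 12 = 3·4 + 0 ⇒ divisible ✓.
Greedy packing gives 4 candidate class(es). Each should be a full parallel class (size 3, covers all 9 points).
  Class 1 (3 blocks): {1,6,8}; {2,3,5}; {0,4,7}. Points covered: [0, 1, 2, 3, 4, 5, 6, 7, 8].
  Class 2 (3 blocks): {5,6,7}; {3,4,8}; {0,1,2}. Points covered: [0, 1, 2, 3, 4, 5, 6, 7, 8].
  Class 3 (3 blocks): {1,4,5}; {2,7,8}; {0,3,6}. Points covered: [0, 1, 2, 3, 4, 5, 6, 7, 8].
  Class 4 (3 blocks): {2,4,6}; {0,5,8}; {1,3,7}. Points covered: [0, 1, 2, 3, 4, 5, 6, 7, 8].
All classes full (size 3)? YES. All classes cover every point? YES.
Resolvable? YES.

YES


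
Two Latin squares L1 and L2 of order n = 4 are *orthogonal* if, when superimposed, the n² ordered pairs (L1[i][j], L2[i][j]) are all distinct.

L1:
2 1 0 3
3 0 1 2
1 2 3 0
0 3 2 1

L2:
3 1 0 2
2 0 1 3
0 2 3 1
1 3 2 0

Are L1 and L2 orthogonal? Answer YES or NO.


Form the n² = 16 superimposed pairs (L1[i][j], L2[i][j]), row by row (rows and columns indexed from 0):
row 0: (2,3) (1,1) (0,0) (3,2)
row 1: (3,2) (0,0) (1,1) (2,3)
row 2: (1,0) (2,2) (3,3) (0,1)
row 3: (0,1) (3,3) (2,2) (1,0)
Orthogonality requires all 16 pairs distinct.
But the pair (3,2) repeats: cell (0,3) has L1 = 3, L2 = 2, and cell (1,0) has L1 = 3, L2 = 2.
A repeated pair means some other pair never occurs (only 8 distinct pairs out of 16), so the squares are not orthogonal.
Conclusion: NO.

NO


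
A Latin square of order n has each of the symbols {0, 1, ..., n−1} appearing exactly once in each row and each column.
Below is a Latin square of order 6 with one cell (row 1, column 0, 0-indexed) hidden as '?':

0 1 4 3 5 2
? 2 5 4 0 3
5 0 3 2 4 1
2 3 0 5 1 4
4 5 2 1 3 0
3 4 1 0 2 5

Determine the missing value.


Row 1 contains symbols [0, 2, 3, 4, 5] — missing [1].
Column 0 contains symbols [0, 2, 3, 4, 5] — missing [1].
The missing symbol must appear in both missing sets; intersection = [1].
Therefore the hidden value is 1.

Missing value = 1.


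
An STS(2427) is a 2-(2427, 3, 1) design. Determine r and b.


An STS(v) is a 2-(v, 3, 1) BIBD: block size k = 3, λ = 1.
Replication: r(k − 1) = λ(v − 1) ⇒ r·2 = 2427 − 1 = 2426 ⇒ r = 1213.
Block count: bk = vr ⇒ b·3 = 2427·1213 = 2943951 ⇒ b = 981317.

r = 1213, b = 981317.


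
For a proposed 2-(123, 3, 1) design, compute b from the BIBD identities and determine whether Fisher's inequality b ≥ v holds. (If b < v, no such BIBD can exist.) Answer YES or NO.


b = λv(v − 1)/(k(k − 1)) = 1·123·122/(3·2) = 15006/6 = 2501.
Compare with v = 123: b ≥ v, so Fisher's inequality holds.

YES


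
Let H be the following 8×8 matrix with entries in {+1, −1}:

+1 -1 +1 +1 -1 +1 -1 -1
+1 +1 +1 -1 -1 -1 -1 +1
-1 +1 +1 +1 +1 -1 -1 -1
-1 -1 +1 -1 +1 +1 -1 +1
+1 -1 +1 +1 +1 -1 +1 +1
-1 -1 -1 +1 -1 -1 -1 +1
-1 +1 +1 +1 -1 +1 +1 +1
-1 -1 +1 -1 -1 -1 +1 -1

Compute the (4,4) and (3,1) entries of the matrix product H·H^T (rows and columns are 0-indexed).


Row 1 of H: [1, 1, 1, -1, -1, -1, -1, 1].
Row 3 of H: [-1, -1, 1, -1, 1, 1, -1, 1].
Row 4 of H: [1, -1, 1, 1, 1, -1, 1, 1].
(H·H^T)[4][4] = Σ_j H[4][j]·H[4][j] = (1)² + (-1)² + (1)² + (1)² + (1)² + (-1)² + (1)² + (1)² = 1 + 1 + 1 + 1 + 1 + 1 + 1 + 1 = 8.
(H·H^T)[3][1] = Σ_j H[3][j]·H[1][j] = (-1)·(1) + (-1)·(1) + (1)·(1) + (-1)·(-1) + (1)·(-1) + (1)·(-1) + (-1)·(-1) + (1)·(1) = -1 + -1 + 1 + 1 + -1 + -1 + 1 + 1 = 0.
So rows 3 and 1 are orthogonal; the diagonal entry equals n = 8.

(4,4) entry = 8; (3,1) entry = 0.


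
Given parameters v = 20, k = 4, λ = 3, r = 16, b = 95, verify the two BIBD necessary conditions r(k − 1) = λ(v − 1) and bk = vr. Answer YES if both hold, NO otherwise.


Condition (i): r(k − 1) = 16·3 = 48; λ(v − 1) = 3·19 = 57. Match? NO.
Condition (ii): bk = 95·4 = 380; vr = 20·16 = 320. Match? NO.
Both conditions hold? NO.

NO


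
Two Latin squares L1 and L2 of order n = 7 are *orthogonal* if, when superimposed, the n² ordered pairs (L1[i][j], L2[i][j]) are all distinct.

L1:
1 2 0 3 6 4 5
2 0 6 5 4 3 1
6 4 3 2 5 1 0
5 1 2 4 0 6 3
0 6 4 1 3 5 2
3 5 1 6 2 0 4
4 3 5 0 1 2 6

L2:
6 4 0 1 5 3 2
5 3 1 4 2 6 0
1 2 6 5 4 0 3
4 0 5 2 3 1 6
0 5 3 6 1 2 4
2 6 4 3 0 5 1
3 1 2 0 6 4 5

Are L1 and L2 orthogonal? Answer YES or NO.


Form the n² = 49 superimposed pairs (L1[i][j], L2[i][j]), row by row (rows and columns indexed from 0):
row 0: (1,6) (2,4) (0,0) (3,1) (6,5) (4,3) (5,2)
row 1: (2,5) (0,3) (6,1) (5,4) (4,2) (3,6) (1,0)
row 2: (6,1) (4,2) (3,6) (2,5) (5,4) (1,0) (0,3)
row 3: (5,4) (1,0) (2,5) (4,2) (0,3) (6,1) (3,6)
row 4: (0,0) (6,5) (4,3) (1,6) (3,1) (5,2) (2,4)
row 5: (3,2) (5,6) (1,4) (6,3) (2,0) (0,5) (4,1)
row 6: (4,3) (3,1) (5,2) (0,0) (1,6) (2,4) (6,5)
Orthogonality requires all 49 pairs distinct.
But the pair (6,1) repeats: cell (1,2) has L1 = 6, L2 = 1, and cell (2,0) has L1 = 6, L2 = 1.
A repeated pair means some other pair never occurs (only 21 distinct pairs out of 49), so the squares are not orthogonal.
Conclusion: NO.

NO


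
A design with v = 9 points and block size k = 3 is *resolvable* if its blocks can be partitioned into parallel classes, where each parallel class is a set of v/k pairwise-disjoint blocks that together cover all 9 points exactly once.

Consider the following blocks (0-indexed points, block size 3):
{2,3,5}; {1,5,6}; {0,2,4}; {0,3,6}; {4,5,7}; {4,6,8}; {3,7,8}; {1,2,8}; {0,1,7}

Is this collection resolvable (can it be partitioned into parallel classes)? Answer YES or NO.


v = 9, block size k = 3, number of blocks = 9.
For resolvability, blocks must partition into parallel classes of size v/k = 3.
Total blocks must therefore be a multiple of 3: 9 = 3·3 + 0 ⇒ divisible ✓.
Greedy packing gives 3 candidate class(es). Each should be a full parallel class (size 3, covers all 9 points).
  Class 1 (3 blocks): {2,3,5}; {4,6,8}; {0,1,7}. Points covered: [0, 1, 2, 3, 4, 5, 6, 7, 8].
  Class 2 (3 blocks): {1,5,6}; {0,2,4}; {3,7,8}. Points covered: [0, 1, 2, 3, 4, 5, 6, 7, 8].
  Class 3 (3 blocks): {0,3,6}; {4,5,7}; {1,2,8}. Points covered: [0, 1, 2, 3, 4, 5, 6, 7, 8].
All classes full (size 3)? YES. All classes cover every point? YES.
Resolvable? YES.

YES


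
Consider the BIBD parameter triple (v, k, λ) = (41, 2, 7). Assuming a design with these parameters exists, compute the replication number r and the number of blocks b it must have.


Any 2-(v, k, λ) BIBD satisfies two necessary conditions:
  (i)  Each point sits in r blocks, and counting incidences through any fixed point gives r(k − 1) = λ(v − 1), so r = λ(v − 1)/(k − 1).
  (ii) Total incidences bk = vr, so b = vr/k.
Step 1: r = λ(v − 1)/(k − 1) = 7·(41 − 1)/(2 − 1) = 7·40/1 = 280/1 = 280.
Step 2: b = vr/k = 41·280/2 = 11480/2 = 5740.
Check integrality: r = 280 ∈ Z ✓, b = 5740 ∈ Z ✓.
(These identities are necessary conditions: they determine r and b for any design with these parameters, but do not by themselves prove that one exists.)

r = 280, b = 5740.


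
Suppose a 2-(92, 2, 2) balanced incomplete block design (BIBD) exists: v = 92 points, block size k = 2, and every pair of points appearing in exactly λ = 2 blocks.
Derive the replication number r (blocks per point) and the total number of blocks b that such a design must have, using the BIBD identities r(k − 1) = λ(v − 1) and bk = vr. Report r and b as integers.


Any 2-(v, k, λ) BIBD satisfies two necessary conditions:
  (i)  Each point sits in r blocks, and counting incidences through any fixed point gives r(k − 1) = λ(v − 1), so r = λ(v − 1)/(k − 1).
  (ii) Total incidences bk = vr, so b = vr/k.
Step 1: r = λ(v − 1)/(k − 1) = 2·(92 − 1)/(2 − 1) = 2·91/1 = 182/1 = 182.
Step 2: b = vr/k = 92·182/2 = 16744/2 = 8372.
Check integrality: r = 182 ∈ Z ✓, b = 8372 ∈ Z ✓.
(These identities are necessary conditions: they determine r and b for any design with these parameters, but do not by themselves prove that one exists.)

r = 182, b = 8372.


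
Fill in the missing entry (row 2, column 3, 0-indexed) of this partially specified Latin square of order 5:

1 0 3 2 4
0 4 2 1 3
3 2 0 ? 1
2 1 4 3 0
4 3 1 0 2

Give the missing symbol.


Row 2 contains symbols [0, 1, 2, 3] — missing [4].
Column 3 contains symbols [0, 1, 2, 3] — missing [4].
The missing symbol must appear in both missing sets; intersection = [4].
Therefore the hidden value is 4.

Missing value = 4.


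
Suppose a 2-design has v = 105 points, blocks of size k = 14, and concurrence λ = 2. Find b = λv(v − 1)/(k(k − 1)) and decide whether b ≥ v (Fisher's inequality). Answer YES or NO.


b = λv(v − 1)/(k(k − 1)) = 2·105·104/(14·13) = 21840/182 = 120.
Compare with v = 105: b ≥ v, so Fisher's inequality holds.

YES


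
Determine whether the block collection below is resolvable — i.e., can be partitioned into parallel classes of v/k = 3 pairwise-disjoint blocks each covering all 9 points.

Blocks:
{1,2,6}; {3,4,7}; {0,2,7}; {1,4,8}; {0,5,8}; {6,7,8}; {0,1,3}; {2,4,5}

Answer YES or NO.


v = 9, block size k = 3, number of blocks = 8.
For resolvability, blocks must partition into parallel classes of size v/k = 3.
Total blocks must therefore be a multiple of 3: 8 = 3·2 + 2 ⇒ not divisible ✗.
Resolvable? NO.

NO


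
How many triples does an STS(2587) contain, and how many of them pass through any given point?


An STS(v) is a 2-(v, 3, 1) BIBD: block size k = 3, λ = 1.
Replication: r(k − 1) = λ(v − 1) ⇒ r·2 = 2587 − 1 = 2586 ⇒ r = 1293.
Block count: bk = vr ⇒ b·3 = 2587·1293 = 3344991 ⇒ b = 1114997.

r = 1293, b = 1114997.


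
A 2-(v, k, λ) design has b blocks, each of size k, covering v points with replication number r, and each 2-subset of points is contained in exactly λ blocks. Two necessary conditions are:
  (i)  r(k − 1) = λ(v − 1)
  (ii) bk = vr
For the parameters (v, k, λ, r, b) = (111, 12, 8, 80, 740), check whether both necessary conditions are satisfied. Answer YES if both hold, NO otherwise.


Condition (i): r(k − 1) = 80·11 = 880; λ(v − 1) = 8·110 = 880. Match? YES.
Condition (ii): bk = 740·12 = 8880; vr = 111·80 = 8880. Match? YES.
Both conditions hold? YES.

YES


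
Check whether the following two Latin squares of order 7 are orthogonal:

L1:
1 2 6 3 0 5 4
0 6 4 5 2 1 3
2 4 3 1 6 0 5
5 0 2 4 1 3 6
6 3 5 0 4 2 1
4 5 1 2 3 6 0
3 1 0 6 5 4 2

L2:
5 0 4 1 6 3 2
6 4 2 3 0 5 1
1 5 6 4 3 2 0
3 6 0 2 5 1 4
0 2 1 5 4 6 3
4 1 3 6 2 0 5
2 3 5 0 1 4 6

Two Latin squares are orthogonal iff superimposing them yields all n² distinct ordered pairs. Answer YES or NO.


Form the n² = 49 superimposed pairs (L1[i][j], L2[i][j]), row by row (rows and columns indexed from 0):
row 0: (1,5) (2,0) (6,4) (3,1) (0,6) (5,3) (4,2)
row 1: (0,6) (6,4) (4,2) (5,3) (2,0) (1,5) (3,1)
row 2: (2,1) (4,5) (3,6) (1,4) (6,3) (0,2) (5,0)
row 3: (5,3) (0,6) (2,0) (4,2) (1,5) (3,1) (6,4)
row 4: (6,0) (3,2) (5,1) (0,5) (4,4) (2,6) (1,3)
row 5: (4,4) (5,1) (1,3) (2,6) (3,2) (6,0) (0,5)
row 6: (3,2) (1,3) (0,5) (6,0) (5,1) (4,4) (2,6)
Orthogonality requires all 49 pairs distinct.
But the pair (0,6) repeats: cell (0,4) has L1 = 0, L2 = 6, and cell (1,0) has L1 = 0, L2 = 6.
A repeated pair means some other pair never occurs (only 21 distinct pairs out of 49), so the squares are not orthogonal.
Conclusion: NO.

NO


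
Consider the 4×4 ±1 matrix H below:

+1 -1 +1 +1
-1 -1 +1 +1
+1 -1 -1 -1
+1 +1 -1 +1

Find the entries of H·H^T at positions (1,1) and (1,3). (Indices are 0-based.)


Row 1 of H: [-1, -1, 1, 1].
Row 3 of H: [1, 1, -1, 1].
(H·H^T)[1][1] = Σ_j H[1][j]·H[1][j] = (-1)² + (-1)² + (1)² + (1)² = 1 + 1 + 1 + 1 = 4.
(H·H^T)[1][3] = Σ_j H[1][j]·H[3][j] = (-1)·(1) + (-1)·(1) + (1)·(-1) + (1)·(1) = -1 + -1 + -1 + 1 = -2.
Rows 1 and 3 are not orthogonal (dot product = -2 ≠ 0), so H is not a Hadamard matrix.

(1,1) entry = 4; (1,3) entry = -2.
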